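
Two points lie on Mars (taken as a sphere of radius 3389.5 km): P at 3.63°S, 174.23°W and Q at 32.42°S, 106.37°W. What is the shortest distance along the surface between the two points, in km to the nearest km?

4107 km

Let φ₁ = -0.0634 rad, φ₂ = -0.5658 rad, and Δλ = 1.1844 rad.
cos c = sin φ₁ sin φ₂ + cos φ₁ cos φ₂ cos Δλ = (-0.0633)(-0.5361) + (0.9980)(0.8441)(0.3769) = 0.35144,
so c = arccos(0.35144) = 1.21169 rad.
Distance = R·c = 3389.5 × 1.2117 ≈ 4107 km.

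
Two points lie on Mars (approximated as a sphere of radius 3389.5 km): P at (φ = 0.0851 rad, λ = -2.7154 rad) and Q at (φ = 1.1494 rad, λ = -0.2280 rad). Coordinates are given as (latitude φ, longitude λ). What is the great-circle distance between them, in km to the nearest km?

In radians: φ₁ = 0.0851, φ₂ = 1.1494, Δλ = 142.518° = 2.4874 rad.
Haversine: a = sin²(Δφ/2) + cos φ₁ cos φ₂ sin²(Δλ/2) = 0.2574 + (0.9964)(0.4090)(0.8968) = 0.62292.
Central angle c = 2·arcsin(√a) = 1.81919 rad.
Distance = R·c = 3389.5 × 1.8192 ≈ 6166 km.

6166 km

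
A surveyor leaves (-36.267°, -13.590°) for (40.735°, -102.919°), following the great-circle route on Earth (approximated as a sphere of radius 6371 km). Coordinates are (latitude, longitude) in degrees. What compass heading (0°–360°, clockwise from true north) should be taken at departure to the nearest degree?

305°

With φ₁ = -0.6330, φ₂ = 0.7110, Δλ = -1.5591 rad, the forward-azimuth formula gives
θ = atan2( sin Δλ cos φ₂ , cos φ₁ sin φ₂ − sin φ₁ cos φ₂ cos Δλ ) = atan2(-0.7577, 0.5314) = -54.96°.
Adding 360° brings this into [0°, 360°): 305°.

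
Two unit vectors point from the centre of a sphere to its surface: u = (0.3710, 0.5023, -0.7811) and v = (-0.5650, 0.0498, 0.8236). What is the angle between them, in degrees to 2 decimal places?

145.88°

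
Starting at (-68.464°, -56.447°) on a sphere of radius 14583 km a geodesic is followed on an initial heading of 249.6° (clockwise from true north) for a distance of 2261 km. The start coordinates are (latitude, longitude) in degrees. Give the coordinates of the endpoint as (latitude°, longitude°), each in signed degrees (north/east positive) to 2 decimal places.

-69.85°, -81.29°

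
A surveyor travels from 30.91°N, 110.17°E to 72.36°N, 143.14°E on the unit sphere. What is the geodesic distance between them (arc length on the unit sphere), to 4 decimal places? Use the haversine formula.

0.7846

Let φ₁ = 0.5395 rad, φ₂ = 1.2629 rad, and Δλ = 0.5754 rad.
Haversine: a = sin²(Δφ/2) + cos φ₁ cos φ₂ sin²(Δλ/2) = 0.1252 + (0.8580)(0.3030)(0.0805) = 0.14617.
Central angle c = 2·arcsin(√a) = 0.78461 rad.
On the unit sphere the arc length equals the central angle: 0.7846.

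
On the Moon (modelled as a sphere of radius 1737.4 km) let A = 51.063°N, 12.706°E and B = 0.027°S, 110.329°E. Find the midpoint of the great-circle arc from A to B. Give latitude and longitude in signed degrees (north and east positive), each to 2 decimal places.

The central angle between A and B is δ = 1.6546 rad.
With f = 0.5, the slerp weights are sin((1−f)δ)/sin δ = 0.7387 and sin(fδ)/sin δ = 0.7387.
Weighted sum of the unit vectors: (0.7387)·(0.6131,0.1382,0.7778) + (0.7387)·(-0.3474,0.9377,-0.0005) = (0.1962, 0.7948, 0.5742).
Converting back: φ = atan2(z, √(x²+y²)) = 35.05°, λ = atan2(y, x) = 76.13°.

35.05°, 76.13°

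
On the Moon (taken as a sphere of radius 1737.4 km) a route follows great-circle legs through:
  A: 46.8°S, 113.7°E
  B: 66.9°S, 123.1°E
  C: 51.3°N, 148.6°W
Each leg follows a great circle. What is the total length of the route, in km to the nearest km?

4730 km

Leg A→B: central angle 0.3612 rad, distance 627.5 km.
Leg B→C: central angle 2.3611 rad, distance 4102.2 km.
Total: 627.5 + 4102.2 ≈ 4730 km.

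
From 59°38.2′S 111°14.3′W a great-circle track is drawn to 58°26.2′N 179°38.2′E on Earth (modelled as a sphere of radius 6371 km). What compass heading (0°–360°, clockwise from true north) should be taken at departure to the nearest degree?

320°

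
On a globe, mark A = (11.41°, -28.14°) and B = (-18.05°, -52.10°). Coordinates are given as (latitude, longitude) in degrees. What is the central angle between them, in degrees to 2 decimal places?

37.78°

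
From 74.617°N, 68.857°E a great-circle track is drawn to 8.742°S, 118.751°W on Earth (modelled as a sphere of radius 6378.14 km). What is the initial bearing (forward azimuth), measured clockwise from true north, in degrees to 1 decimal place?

With φ₁ = 1.3023, φ₂ = -0.1526, Δλ = 3.0088 rad, the forward-azimuth formula gives
θ = atan2( sin Δλ cos φ₂ , cos φ₁ sin φ₂ − sin φ₁ cos φ₂ cos Δλ ) = atan2(0.1309, 0.9043) = 8.23°.
So the initial bearing is 8.2°.

8.2°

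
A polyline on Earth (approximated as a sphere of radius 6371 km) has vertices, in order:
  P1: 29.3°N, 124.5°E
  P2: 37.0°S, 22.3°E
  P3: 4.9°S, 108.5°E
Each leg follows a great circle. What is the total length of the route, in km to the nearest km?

22265 km

Leg P1→P2: central angle 2.0283 rad, distance 12922.2 km.
Leg P2→P3: central angle 1.4665 rad, distance 9342.9 km.
Total: 12922.2 + 9342.9 ≈ 22265 km.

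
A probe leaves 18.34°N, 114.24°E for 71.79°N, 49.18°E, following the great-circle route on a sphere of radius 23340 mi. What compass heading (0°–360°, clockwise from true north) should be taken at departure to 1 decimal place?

341.8°

Δλ = -65.060° = -1.1355 rad.
y = sin Δλ · cos φ₂ = (-0.9067)(0.3125) = -0.2834
x = cos φ₁ sin φ₂ − sin φ₁ cos φ₂ cos Δλ = (0.9492)(0.9499) − (0.3147)(0.3125)(0.4217) = 0.8602
θ = atan2(y, x) = -18.23°; adding 360° gives 341.8°.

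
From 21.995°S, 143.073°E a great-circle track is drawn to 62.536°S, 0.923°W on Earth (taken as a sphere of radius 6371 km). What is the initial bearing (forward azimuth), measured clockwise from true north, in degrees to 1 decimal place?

With φ₁ = -0.3839, φ₂ = -1.0915, Δλ = -2.5132 rad, the forward-azimuth formula gives
θ = atan2( sin Δλ cos φ₂ , cos φ₁ sin φ₂ − sin φ₁ cos φ₂ cos Δλ ) = atan2(-0.2711, -0.9625) = -164.27°.
Adding 360° brings this into [0°, 360°): 195.7°.

195.7°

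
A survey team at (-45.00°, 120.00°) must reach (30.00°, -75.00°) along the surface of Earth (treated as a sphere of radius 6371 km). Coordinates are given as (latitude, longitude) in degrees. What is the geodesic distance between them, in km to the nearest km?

Let φ₁ = -0.7854 rad, φ₂ = 0.5236 rad, and Δλ = 2.8798 rad.
cos c = sin φ₁ sin φ₂ + cos φ₁ cos φ₂ cos Δλ = (-0.7071)(0.5000) + (0.7071)(0.8660)(-0.9659) = -0.94506,
so c = arccos(-0.94506) = 2.80857 rad.
Distance = R·c = 6371 × 2.8086 ≈ 17893 km.

17893 km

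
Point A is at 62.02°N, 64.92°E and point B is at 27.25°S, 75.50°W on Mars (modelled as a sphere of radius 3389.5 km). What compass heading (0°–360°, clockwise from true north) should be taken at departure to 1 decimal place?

304.6°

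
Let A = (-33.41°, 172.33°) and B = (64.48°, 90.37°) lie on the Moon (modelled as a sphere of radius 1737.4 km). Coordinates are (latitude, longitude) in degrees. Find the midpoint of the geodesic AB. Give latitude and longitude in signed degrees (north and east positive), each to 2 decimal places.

19.54°, 146.85°

The central angle between A and B is δ = 2.0338 rad.
With f = 0.5, the slerp weights are sin((1−f)δ)/sin δ = 0.9505 and sin(fδ)/sin δ = 0.9505.
Weighted sum of the unit vectors: (0.9505)·(-0.8273,0.1114,-0.5506) + (0.9505)·(-0.0028,0.4308,0.9024) = (-0.7890, 0.5154, 0.3344).
Converting back: φ = atan2(z, √(x²+y²)) = 19.54°, λ = atan2(y, x) = 146.85°.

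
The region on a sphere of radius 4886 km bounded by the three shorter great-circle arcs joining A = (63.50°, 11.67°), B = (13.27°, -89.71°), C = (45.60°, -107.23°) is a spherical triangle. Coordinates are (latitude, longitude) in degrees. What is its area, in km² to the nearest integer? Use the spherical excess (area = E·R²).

Side lengths (central angles): a = 0.6208, b = 1.0604, c = 1.4508 rad; semiperimeter s = 1.5660.
By l'Huilier's theorem, tan(E/4) = √[tan(s/2) tan((s−a)/2) tan((s−b)/2) tan((s−c)/2)], giving spherical excess E = 0.3474 rad.
Area = E·R² = 0.3474 × (4886)² ≈ 8293243 km².

8293243 km²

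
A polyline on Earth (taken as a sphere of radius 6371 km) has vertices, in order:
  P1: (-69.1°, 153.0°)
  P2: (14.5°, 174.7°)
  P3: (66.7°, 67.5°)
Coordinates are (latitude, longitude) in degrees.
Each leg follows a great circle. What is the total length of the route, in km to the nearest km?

18715 km

Leg P1→P2: central angle 1.4837 rad, distance 9452.6 km.
Leg P2→P3: central angle 1.4538 rad, distance 9262.2 km.
Total: 9452.6 + 9262.2 ≈ 18715 km.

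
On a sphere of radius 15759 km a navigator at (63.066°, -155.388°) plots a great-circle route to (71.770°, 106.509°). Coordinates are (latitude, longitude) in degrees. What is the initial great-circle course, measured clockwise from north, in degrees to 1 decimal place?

326.6°

Δλ = -98.103° = -1.7122 rad.
y = sin Δλ · cos φ₂ = (-0.9900)(0.3128) = -0.3097
x = cos φ₁ sin φ₂ − sin φ₁ cos φ₂ cos Δλ = (0.4530)(0.9498) − (0.8915)(0.3128)(-0.1410) = 0.4695
θ = atan2(y, x) = -33.41°; adding 360° gives 326.6°.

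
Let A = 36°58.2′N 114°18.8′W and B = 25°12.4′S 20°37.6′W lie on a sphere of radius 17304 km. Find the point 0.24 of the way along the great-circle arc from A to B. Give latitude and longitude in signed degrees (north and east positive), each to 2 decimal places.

Central angle δ = 1.8782 rad. Interpolating on the sphere with fraction f = 0.24:
P = [sin((1−f)δ)·A + sin(fδ)·B] / sin δ = 1.0384·A + 0.4571·B in Cartesian coordinates,
giving P = (0.0455, -0.9018, 0.4298), i.e. latitude 25.46°, longitude -87.11°.

25.46°, -87.11°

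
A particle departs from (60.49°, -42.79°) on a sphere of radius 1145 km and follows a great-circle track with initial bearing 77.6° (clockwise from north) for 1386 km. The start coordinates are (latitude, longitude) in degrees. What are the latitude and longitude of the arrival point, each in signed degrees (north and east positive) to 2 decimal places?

Angular distance δ = d/R = 1386/1145 = 1.21048 rad; initial bearing θ = 1.3544 rad.
sin φ₂ = sin φ₁ cos δ + cos φ₁ sin δ cos θ = (0.8703)(0.3526) + (0.4926)(0.9358)(0.2147) = 0.4058, so φ₂ = 23.94°.
Δλ = atan2(sin θ sin δ cos φ₁, cos δ − sin φ₁ sin φ₂) = atan2(0.4502, -0.0006) = 90.076°.
λ₂ = -42.790° + 90.076° = 47.29°.

23.94°, 47.29°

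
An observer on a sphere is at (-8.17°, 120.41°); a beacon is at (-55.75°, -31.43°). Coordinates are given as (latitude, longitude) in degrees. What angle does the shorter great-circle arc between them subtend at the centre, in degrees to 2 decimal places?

111.94°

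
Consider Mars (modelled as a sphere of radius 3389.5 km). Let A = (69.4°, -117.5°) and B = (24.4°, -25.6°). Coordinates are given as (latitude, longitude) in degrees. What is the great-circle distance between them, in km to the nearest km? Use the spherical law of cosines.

With latitudes φ₁ = 69.400°, φ₂ = 24.400° and longitude difference Δλ = 91.900°:
cos c = sin φ₁ sin φ₂ + cos φ₁ cos φ₂ cos Δλ = (0.9361)(0.4131) + (0.3518)(0.9107)(-0.0332) = 0.37607,
so c = arccos(0.37607) = 1.18525 rad.
Distance = R·c = 3389.5 × 1.1852 ≈ 4017 km.

4017 km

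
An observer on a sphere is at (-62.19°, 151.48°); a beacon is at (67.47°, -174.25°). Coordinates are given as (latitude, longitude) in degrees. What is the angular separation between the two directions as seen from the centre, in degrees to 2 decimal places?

With latitudes φ₁ = -62.190°, φ₂ = 67.470° and longitude difference Δλ = 34.270°:
cos c = sin φ₁ sin φ₂ + cos φ₁ cos φ₂ cos Δλ = (-0.8845)(0.9237) + (0.4665)(0.3832)(0.8264) = -0.66927,
so c = arccos(-0.66927) = 2.30402 rad.
So the angular separation is 132.01°.

132.01°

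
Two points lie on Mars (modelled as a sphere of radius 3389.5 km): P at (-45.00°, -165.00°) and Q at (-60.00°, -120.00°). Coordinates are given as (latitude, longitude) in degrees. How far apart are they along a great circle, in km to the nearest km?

1799 km

Let φ₁ = -0.7854 rad, φ₂ = -1.0472 rad, and Δλ = 0.7854 rad.
cos c = sin φ₁ sin φ₂ + cos φ₁ cos φ₂ cos Δλ = (-0.7071)(-0.8660) + (0.7071)(0.5000)(0.7071) = 0.86237,
so c = arccos(0.86237) = 0.53086 rad.
Distance = R·c = 3389.5 × 0.5309 ≈ 1799 km.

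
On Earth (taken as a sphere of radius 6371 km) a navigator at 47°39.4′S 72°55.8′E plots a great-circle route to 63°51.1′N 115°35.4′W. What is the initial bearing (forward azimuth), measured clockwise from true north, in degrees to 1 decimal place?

13.0°

Δλ = 171.480° = 2.9929 rad.
y = sin Δλ · cos φ₂ = (0.1482)(0.4407) = 0.0653
x = cos φ₁ sin φ₂ − sin φ₁ cos φ₂ cos Δλ = (0.6736)(0.8977) − (-0.7391)(0.4407)(-0.9890) = 0.2825
θ = atan2(y, x) = 13.01°, so the bearing is 13.0°.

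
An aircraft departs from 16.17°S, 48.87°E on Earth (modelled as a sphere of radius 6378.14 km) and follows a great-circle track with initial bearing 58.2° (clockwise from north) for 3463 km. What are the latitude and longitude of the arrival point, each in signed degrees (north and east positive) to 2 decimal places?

1.32°, 74.92°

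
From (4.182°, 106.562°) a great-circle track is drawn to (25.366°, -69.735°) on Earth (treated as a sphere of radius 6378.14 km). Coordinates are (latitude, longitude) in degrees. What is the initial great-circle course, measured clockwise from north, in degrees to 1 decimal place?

With φ₁ = 0.0730, φ₂ = 0.4427, Δλ = -3.0770 rad, the forward-azimuth formula gives
θ = atan2( sin Δλ cos φ₂ , cos φ₁ sin φ₂ − sin φ₁ cos φ₂ cos Δλ ) = atan2(-0.0584, 0.4930) = -6.75°.
Adding 360° brings this into [0°, 360°): 353.2°.

353.2°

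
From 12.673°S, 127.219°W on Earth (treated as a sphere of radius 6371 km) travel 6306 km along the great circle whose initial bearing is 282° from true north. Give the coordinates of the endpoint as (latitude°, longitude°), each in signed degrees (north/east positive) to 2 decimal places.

2.82°, 177.83°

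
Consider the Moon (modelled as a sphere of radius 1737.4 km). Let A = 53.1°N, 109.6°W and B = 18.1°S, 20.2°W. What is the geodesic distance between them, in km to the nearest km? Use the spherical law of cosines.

3155 km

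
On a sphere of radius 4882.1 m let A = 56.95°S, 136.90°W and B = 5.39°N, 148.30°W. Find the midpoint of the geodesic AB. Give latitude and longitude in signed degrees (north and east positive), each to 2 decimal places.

-25.88°, -144.27°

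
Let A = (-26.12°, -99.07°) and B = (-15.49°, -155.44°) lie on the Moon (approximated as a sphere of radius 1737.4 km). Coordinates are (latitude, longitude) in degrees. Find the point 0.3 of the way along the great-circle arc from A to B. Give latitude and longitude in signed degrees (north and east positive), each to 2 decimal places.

The central angle between A and B is δ = 0.9313 rad.
With f = 0.3, the slerp weights are sin((1−f)δ)/sin δ = 0.7561 and sin(fδ)/sin δ = 0.3437.
Weighted sum of the unit vectors: (0.7561)·(-0.1415,-0.8866,-0.4403) + (0.3437)·(-0.8765,-0.4005,-0.2671) = (-0.4083, -0.8081, -0.4247).
Converting back: φ = atan2(z, √(x²+y²)) = -25.13°, λ = atan2(y, x) = -116.80°.

-25.13°, -116.80°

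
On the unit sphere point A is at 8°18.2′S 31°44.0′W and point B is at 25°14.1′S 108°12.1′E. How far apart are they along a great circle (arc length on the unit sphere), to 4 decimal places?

With latitudes φ₁ = -8.303°, φ₂ = -25.235° and longitude difference Δλ = 139.935°:
Haversine: a = sin²(Δφ/2) + cos φ₁ cos φ₂ sin²(Δλ/2) = 0.0217 + (0.9895)(0.9046)(0.8827) = 0.81173.
Central angle c = 2·arcsin(√a) = 2.24395 rad.
On the unit sphere the arc length equals the central angle: 2.2439.

2.2439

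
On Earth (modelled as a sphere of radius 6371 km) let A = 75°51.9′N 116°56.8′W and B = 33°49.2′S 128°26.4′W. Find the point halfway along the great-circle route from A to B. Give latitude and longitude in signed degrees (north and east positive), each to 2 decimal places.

21.09°, -125.84°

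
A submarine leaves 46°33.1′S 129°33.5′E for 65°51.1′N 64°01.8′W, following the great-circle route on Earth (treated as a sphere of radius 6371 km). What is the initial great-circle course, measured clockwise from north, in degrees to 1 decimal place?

15.8°

With φ₁ = -0.8125, φ₂ = 1.1493, Δλ = 2.9044 rad, the forward-azimuth formula gives
θ = atan2( sin Δλ cos φ₂ , cos φ₁ sin φ₂ − sin φ₁ cos φ₂ cos Δλ ) = atan2(0.0961, 0.3388) = 15.84°.
So the initial bearing is 15.8°.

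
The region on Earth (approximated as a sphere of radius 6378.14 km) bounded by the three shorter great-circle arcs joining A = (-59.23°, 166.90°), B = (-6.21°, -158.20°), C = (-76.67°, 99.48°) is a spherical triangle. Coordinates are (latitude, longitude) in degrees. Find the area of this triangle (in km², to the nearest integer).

3405793 km²

Side lengths (central angles): a = 1.5144, b = 0.4920, c = 1.0355 rad; semiperimeter s = 1.5210.
By l'Huilier's theorem, tan(E/4) = √[tan(s/2) tan((s−a)/2) tan((s−b)/2) tan((s−c)/2)], giving spherical excess E = 0.0837 rad.
Area = E·R² = 0.0837 × (6378.14)² ≈ 3405793 km².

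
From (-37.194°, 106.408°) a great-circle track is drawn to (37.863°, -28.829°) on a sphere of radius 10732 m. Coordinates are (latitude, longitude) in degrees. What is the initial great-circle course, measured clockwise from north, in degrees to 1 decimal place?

Δλ = -135.237° = -2.3603 rad.
y = sin Δλ · cos φ₂ = (-0.7042)(0.7895) = -0.5559
x = cos φ₁ sin φ₂ − sin φ₁ cos φ₂ cos Δλ = (0.7966)(0.6138) − (-0.6045)(0.7895)(-0.7100) = 0.1501
θ = atan2(y, x) = -74.89°; adding 360° gives 285.1°.

285.1°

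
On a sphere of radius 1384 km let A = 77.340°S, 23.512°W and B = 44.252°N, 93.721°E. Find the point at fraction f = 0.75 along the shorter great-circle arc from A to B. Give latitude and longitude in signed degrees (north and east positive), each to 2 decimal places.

10.61°, 83.85°

Central angle δ = 2.4229 rad. Interpolating on the sphere with fraction f = 0.75:
P = [sin((1−f)δ)·A + sin(fδ)·B] / sin δ = 0.8648·A + 1.4730·B in Cartesian coordinates,
giving P = (0.1053, 0.9772, 0.1841), i.e. latitude 10.61°, longitude 83.85°.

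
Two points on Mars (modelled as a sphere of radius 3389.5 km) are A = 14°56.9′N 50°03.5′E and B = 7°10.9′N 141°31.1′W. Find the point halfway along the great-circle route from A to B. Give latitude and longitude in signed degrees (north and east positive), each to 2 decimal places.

62.52°, 141.73°

The central angle between A and B is δ = 2.7065 rad.
With f = 0.5, the slerp weights are sin((1−f)δ)/sin δ = 2.3166 and sin(fδ)/sin δ = 2.3166.
Weighted sum of the unit vectors: (2.3166)·(0.6203,0.7408,0.2579) + (2.3166)·(-0.7767,-0.6174,0.1250) = (-0.3623, 0.2858, 0.8872).
Converting back: φ = atan2(z, √(x²+y²)) = 62.52°, λ = atan2(y, x) = 141.73°.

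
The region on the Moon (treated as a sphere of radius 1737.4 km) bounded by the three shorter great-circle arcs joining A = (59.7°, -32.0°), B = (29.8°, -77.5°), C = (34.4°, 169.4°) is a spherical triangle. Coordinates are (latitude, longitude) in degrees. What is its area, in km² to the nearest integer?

Side lengths (central angles): a = 1.5709, b = 1.4704, c = 0.7437 rad; semiperimeter s = 1.8925.
By l'Huilier's theorem, tan(E/4) = √[tan(s/2) tan((s−a)/2) tan((s−b)/2) tan((s−c)/2)], giving spherical excess E = 0.6994 rad.
Area = E·R² = 0.6994 × (1737.4)² ≈ 2111157 km².

2111157 km²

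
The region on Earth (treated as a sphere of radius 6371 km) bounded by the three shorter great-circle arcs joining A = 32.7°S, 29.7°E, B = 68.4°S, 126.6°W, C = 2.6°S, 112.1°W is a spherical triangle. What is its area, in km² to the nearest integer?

Side lengths (central angles): a = 1.1612, b = 2.2603, c = 1.3504 rad; semiperimeter s = 2.3859.
By l'Huilier's theorem, tan(E/4) = √[tan(s/2) tan((s−a)/2) tan((s−b)/2) tan((s−c)/2)], giving spherical excess E = 0.9869 rad.
Area = E·R² = 0.9869 × (6371)² ≈ 40056737 km².

40056737 km²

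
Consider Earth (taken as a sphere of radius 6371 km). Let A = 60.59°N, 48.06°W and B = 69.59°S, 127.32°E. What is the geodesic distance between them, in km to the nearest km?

18992 km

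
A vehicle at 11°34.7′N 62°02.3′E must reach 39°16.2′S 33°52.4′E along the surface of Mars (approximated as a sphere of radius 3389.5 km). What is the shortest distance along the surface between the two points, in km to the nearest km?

3384 km

With latitudes φ₁ = 11.578°, φ₂ = -39.270° and longitude difference Δλ = -28.165°:
cos c = sin φ₁ sin φ₂ + cos φ₁ cos φ₂ cos Δλ = (0.2007)(-0.6330) + (0.9797)(0.7742)(0.8816) = 0.54157,
so c = arccos(0.54157) = 0.99849 rad.
Distance = R·c = 3389.5 × 0.9985 ≈ 3384 km.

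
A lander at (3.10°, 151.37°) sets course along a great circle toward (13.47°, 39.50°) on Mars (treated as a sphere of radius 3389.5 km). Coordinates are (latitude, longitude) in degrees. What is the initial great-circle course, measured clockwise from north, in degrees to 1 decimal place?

Δλ = -111.870° = -1.9525 rad.
y = sin Δλ · cos φ₂ = (-0.9280)(0.9725) = -0.9025
x = cos φ₁ sin φ₂ − sin φ₁ cos φ₂ cos Δλ = (0.9985)(0.2329) − (0.0541)(0.9725)(-0.3725) = 0.2522
θ = atan2(y, x) = -74.39°; adding 360° gives 285.6°.

285.6°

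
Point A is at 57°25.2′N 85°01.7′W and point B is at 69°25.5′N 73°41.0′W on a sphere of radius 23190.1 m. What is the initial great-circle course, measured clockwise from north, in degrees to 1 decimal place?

17.9°

With φ₁ = 1.0022, φ₂ = 1.2117, Δλ = 0.1980 rad, the forward-azimuth formula gives
θ = atan2( sin Δλ cos φ₂ , cos φ₁ sin φ₂ − sin φ₁ cos φ₂ cos Δλ ) = atan2(0.0691, 0.2138) = 17.92°.
So the initial bearing is 17.9°.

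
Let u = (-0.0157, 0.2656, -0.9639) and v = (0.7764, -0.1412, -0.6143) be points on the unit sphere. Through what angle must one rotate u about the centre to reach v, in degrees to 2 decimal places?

u·v = 0.5424; |u| = 0.9999, |v| = 1.0000.
cos θ = (u·v)/(|u||v|) = 0.5424, so θ = 57.15°.

57.15°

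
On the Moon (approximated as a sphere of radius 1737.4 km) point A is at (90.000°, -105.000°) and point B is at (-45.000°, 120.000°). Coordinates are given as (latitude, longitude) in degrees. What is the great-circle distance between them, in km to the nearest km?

Let φ₁ = 1.5708 rad, φ₂ = -0.7854 rad, and Δλ = -2.3562 rad.
cos c = sin φ₁ sin φ₂ + cos φ₁ cos φ₂ cos Δλ = (1.0000)(-0.7071) + (0.0000)(0.7071)(-0.7071) = -0.70711,
so c = arccos(-0.70711) = 2.35619 rad.
Distance = R·c = 1737.4 × 2.3562 ≈ 4094 km.

4094 km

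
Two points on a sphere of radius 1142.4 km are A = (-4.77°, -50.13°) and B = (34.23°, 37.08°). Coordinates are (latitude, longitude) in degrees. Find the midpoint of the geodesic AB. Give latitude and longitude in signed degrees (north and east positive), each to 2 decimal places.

The central angle between A and B is δ = 1.5775 rad.
With f = 0.5, the slerp weights are sin((1−f)δ)/sin δ = 0.7095 and sin(fδ)/sin δ = 0.7095.
Weighted sum of the unit vectors: (0.7095)·(0.6388,-0.7648,-0.0832) + (0.7095)·(0.6596,0.4985,0.5625) = (0.9212, -0.1890, 0.3401).
Converting back: φ = atan2(z, √(x²+y²)) = 19.88°, λ = atan2(y, x) = -11.59°.

19.88°, -11.59°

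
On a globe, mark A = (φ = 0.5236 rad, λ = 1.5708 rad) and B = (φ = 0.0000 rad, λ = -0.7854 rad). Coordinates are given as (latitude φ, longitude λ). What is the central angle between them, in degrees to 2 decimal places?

In radians: φ₁ = 0.5236, φ₂ = 0.0000, Δλ = -135.000° = -2.3562 rad.
cos c = sin φ₁ sin φ₂ + cos φ₁ cos φ₂ cos Δλ = (0.5000)(0.0000) + (0.8660)(1.0000)(-0.7071) = -0.61238,
so c = arccos(-0.61238) = 2.22986 rad.
So the angular separation is 127.76°.

127.76°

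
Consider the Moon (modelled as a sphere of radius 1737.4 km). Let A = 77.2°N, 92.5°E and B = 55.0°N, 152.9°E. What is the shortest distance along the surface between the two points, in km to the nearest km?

925 km

Let φ₁ = 1.3474 rad, φ₂ = 0.9599 rad, and Δλ = 1.0542 rad.
cos c = sin φ₁ sin φ₂ + cos φ₁ cos φ₂ cos Δλ = (0.9751)(0.8192) + (0.2215)(0.5736)(0.4939) = 0.86156,
so c = arccos(0.86156) = 0.53246 rad.
Distance = R·c = 1737.4 × 0.5325 ≈ 925 km.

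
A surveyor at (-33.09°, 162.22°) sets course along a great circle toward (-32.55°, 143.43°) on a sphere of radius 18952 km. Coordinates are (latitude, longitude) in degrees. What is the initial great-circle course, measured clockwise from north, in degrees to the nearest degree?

With φ₁ = -0.5775, φ₂ = -0.5681, Δλ = -0.3279 rad, the forward-azimuth formula gives
θ = atan2( sin Δλ cos φ₂ , cos φ₁ sin φ₂ − sin φ₁ cos φ₂ cos Δλ ) = atan2(-0.2715, -0.0151) = -93.18°.
Adding 360° brings this into [0°, 360°): 267°.

267°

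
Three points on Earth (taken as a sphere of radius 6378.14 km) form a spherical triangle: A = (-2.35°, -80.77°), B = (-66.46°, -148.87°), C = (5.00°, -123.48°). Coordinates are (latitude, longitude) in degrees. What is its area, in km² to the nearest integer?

23716220 km²

Side lengths (central angles): a = 1.2875, b = 0.7557, c = 1.3833 rad; semiperimeter s = 1.7132.
By l'Huilier's theorem, tan(E/4) = √[tan(s/2) tan((s−a)/2) tan((s−b)/2) tan((s−c)/2)], giving spherical excess E = 0.5830 rad.
Area = E·R² = 0.5830 × (6378.14)² ≈ 23716220 km².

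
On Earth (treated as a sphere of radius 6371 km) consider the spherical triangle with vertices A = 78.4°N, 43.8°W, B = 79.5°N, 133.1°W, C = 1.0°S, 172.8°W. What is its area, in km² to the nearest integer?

Side lengths (central angles): a = 1.4475, b = 1.7149, c = 0.2706 rad; semiperimeter s = 1.7165.
By l'Huilier's theorem, tan(E/4) = √[tan(s/2) tan((s−a)/2) tan((s−b)/2) tan((s−c)/2)], giving spherical excess E = 0.0414 rad.
Area = E·R² = 0.0414 × (6371)² ≈ 1681602 km².

1681602 km²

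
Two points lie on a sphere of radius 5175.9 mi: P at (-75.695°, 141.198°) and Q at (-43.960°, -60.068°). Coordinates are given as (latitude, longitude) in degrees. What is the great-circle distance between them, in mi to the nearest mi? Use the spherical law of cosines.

In radians: φ₁ = -1.3211, φ₂ = -0.7672, Δλ = 158.734° = 2.7704 rad.
cos c = sin φ₁ sin φ₂ + cos φ₁ cos φ₂ cos Δλ = (-0.9690)(-0.6942) + (0.2471)(0.7198)(-0.9319) = 0.50689,
so c = arccos(0.50689) = 1.03923 rad.
Distance = R·c = 5175.9 × 1.0392 ≈ 5379 mi.

5379 mi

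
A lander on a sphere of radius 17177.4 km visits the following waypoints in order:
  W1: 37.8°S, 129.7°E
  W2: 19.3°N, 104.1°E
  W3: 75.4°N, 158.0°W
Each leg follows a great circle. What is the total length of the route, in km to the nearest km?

40558 km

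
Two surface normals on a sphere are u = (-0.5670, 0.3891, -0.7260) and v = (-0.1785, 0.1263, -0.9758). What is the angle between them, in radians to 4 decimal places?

0.5379 rad

u·v = 0.8588; |u| = 1.0000, |v| = 1.0000.
cos θ = (u·v)/(|u||v|) = 0.8588, so θ = 0.5379 rad.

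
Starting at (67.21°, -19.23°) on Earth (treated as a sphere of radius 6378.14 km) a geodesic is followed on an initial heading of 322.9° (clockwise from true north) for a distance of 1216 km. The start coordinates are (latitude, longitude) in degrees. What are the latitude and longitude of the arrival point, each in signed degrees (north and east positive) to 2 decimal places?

74.53°, -44.61°

Angular distance δ = d/R = 1216/6378.14 = 0.19065 rad; initial bearing θ = 5.6357 rad.
sin φ₂ = sin φ₁ cos δ + cos φ₁ sin δ cos θ = (0.9219)(0.9819) + (0.3874)(0.1895)(0.7976) = 0.9638, so φ₂ = 74.53°.
Δλ = atan2(sin θ sin δ cos φ₁, cos δ − sin φ₁ sin φ₂) = atan2(-0.0443, 0.0934) = -25.376°.
λ₂ = -19.230° − 25.376° = -44.61°.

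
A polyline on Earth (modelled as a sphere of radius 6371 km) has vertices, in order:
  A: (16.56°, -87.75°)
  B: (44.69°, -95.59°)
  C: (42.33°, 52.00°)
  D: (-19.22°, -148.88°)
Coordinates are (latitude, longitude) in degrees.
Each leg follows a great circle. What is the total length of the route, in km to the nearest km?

Leg A→B: central angle 0.5043 rad, distance 3212.9 km.
Leg B→C: central angle 1.5409 rad, distance 9817.2 km.
Leg C→D: central angle 2.6340 rad, distance 16781.1 km.
Total: 3212.9 + 9817.2 + 16781.1 ≈ 29811 km.

29811 km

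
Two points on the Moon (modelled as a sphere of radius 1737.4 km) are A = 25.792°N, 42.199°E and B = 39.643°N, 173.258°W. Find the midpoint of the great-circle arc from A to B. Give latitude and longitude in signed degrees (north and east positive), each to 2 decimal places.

63.99°, 100.75°

The central angle between A and B is δ = 1.8620 rad.
With f = 0.5, the slerp weights are sin((1−f)δ)/sin δ = 0.8375 and sin(fδ)/sin δ = 0.8375.
Weighted sum of the unit vectors: (0.8375)·(0.6670,0.6048,0.4351) + (0.8375)·(-0.7647,-0.0904,0.6380) = (-0.0818, 0.4308, 0.8987).
Converting back: φ = atan2(z, √(x²+y²)) = 63.99°, λ = atan2(y, x) = 100.75°.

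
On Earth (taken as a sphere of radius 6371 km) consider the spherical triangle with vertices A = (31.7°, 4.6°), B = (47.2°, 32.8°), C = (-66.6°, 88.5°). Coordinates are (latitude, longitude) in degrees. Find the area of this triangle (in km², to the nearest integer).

Side lengths (central angles): a = 2.1192, b = 2.0335, c = 0.4623 rad; semiperimeter s = 2.3075.
By l'Huilier's theorem, tan(E/4) = √[tan(s/2) tan((s−a)/2) tan((s−b)/2) tan((s−c)/2)], giving spherical excess E = 0.7780 rad.
Area = E·R² = 0.7780 × (6371)² ≈ 31577607 km².

31577607 km²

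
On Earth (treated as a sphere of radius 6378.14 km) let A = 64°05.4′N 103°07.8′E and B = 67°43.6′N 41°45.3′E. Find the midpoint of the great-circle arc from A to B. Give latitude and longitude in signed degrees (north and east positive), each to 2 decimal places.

The central angle between A and B is δ = 0.4234 rad.
With f = 0.5, the slerp weights are sin((1−f)δ)/sin δ = 0.5114 and sin(fδ)/sin δ = 0.5114.
Weighted sum of the unit vectors: (0.5114)·(-0.0993,0.4255,0.8995) + (0.5114)·(0.2828,0.2524,0.9254) = (0.0938, 0.3467, 0.9333).
Converting back: φ = atan2(z, √(x²+y²)) = 68.95°, λ = atan2(y, x) = 74.86°.

68.95°, 74.86°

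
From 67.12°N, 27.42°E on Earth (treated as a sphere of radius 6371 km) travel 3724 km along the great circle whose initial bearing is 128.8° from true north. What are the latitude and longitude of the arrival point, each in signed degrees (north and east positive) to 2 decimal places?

Angular distance δ = d/R = 3724/6371 = 0.58452 rad; initial bearing θ = 2.2480 rad.
sin φ₂ = sin φ₁ cos δ + cos φ₁ sin δ cos θ = (0.9213)(0.8340) + (0.3888)(0.5518)(-0.6266) = 0.6339, so φ₂ = 39.34°.
Δλ = atan2(sin θ sin δ cos φ₁, cos δ − sin φ₁ sin φ₂) = atan2(0.1672, 0.2499) = 33.783°.
λ₂ = 27.420° + 33.783° = 61.20°.

39.34°, 61.20°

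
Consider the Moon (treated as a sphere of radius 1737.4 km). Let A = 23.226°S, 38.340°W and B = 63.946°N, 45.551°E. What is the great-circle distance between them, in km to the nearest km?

Let φ₁ = -0.4054 rad, φ₂ = 1.1161 rad, and Δλ = 1.4642 rad.
cos c = sin φ₁ sin φ₂ + cos φ₁ cos φ₂ cos Δλ = (-0.3944)(0.8984) + (0.9190)(0.4392)(0.1064) = -0.31133,
so c = arccos(-0.31133) = 1.88739 rad.
Distance = R·c = 1737.4 × 1.8874 ≈ 3279 km.

3279 km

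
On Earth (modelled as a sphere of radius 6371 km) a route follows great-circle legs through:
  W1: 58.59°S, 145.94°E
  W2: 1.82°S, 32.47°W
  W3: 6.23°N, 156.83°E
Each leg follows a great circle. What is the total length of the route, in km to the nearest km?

32169 km

Leg W1→W2: central angle 2.0870 rad, distance 13296.3 km.
Leg W2→W3: central angle 2.9624 rad, distance 18873.1 km.
Total: 13296.3 + 18873.1 ≈ 32169 km.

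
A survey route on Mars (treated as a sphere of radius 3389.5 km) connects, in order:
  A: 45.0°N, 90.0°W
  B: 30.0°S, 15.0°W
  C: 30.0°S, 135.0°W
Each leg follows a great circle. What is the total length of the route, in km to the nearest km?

Leg A→B: central angle 1.7671 rad, distance 5989.6 km.
Leg B→C: central angle 1.6961 rad, distance 5749.0 km.
Total: 5989.6 + 5749.0 ≈ 11739 km.

11739 km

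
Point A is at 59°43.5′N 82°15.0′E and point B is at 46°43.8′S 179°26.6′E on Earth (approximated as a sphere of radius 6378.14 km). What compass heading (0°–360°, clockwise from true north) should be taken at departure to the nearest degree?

Δλ = 97.193° = 1.6963 rad.
y = sin Δλ · cos φ₂ = (0.9921)(0.6854) = 0.6800
x = cos φ₁ sin φ₂ − sin φ₁ cos φ₂ cos Δλ = (0.5042)(-0.7281) − (0.8636)(0.6854)(-0.1252) = -0.2930
θ = atan2(y, x) = 113.31°, so the bearing is 113°.

113°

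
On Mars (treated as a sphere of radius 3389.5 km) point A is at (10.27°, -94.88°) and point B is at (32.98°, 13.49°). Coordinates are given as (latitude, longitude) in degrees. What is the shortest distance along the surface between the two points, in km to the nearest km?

5879 km

Let φ₁ = 0.1792 rad, φ₂ = 0.5756 rad, and Δλ = 1.8914 rad.
Haversine: a = sin²(Δφ/2) + cos φ₁ cos φ₂ sin²(Δλ/2) = 0.0388 + (0.9840)(0.8389)(0.6576) = 0.58154.
Central angle c = 2·arcsin(√a) = 1.73461 rad.
Distance = R·c = 3389.5 × 1.7346 ≈ 5879 km.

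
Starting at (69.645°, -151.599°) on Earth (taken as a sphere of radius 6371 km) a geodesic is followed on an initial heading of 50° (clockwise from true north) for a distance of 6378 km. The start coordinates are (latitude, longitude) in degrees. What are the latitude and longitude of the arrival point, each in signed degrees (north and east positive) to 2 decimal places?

43.95°, -35.22°

Angular distance δ = d/R = 6378/6371 = 1.00110 rad; initial bearing θ = 0.8727 rad.
sin φ₂ = sin φ₁ cos δ + cos φ₁ sin δ cos θ = (0.9376)(0.5394) + (0.3478)(0.8421)(0.6428) = 0.6940, so φ₂ = 43.95°.
Δλ = atan2(sin θ sin δ cos φ₁, cos δ − sin φ₁ sin φ₂) = atan2(0.2244, -0.1113) = 116.375°.
λ₂ = -151.599° + 116.375° = -35.22°.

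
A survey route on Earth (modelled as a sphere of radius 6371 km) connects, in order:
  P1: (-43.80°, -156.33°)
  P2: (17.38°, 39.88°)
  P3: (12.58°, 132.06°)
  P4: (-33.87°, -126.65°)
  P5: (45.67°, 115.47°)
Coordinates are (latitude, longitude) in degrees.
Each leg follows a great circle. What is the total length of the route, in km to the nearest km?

Leg P1→P2: central angle 2.6223 rad, distance 16706.7 km.
Leg P2→P3: central angle 1.5412 rad, distance 9818.8 km.
Leg P3→P4: central angle 1.8546 rad, distance 11815.8 km.
Leg P4→P5: central angle 2.3050 rad, distance 14685.0 km.
Total: 16706.7 + 9818.8 + 11815.8 + 14685.0 ≈ 53026 km.

53026 km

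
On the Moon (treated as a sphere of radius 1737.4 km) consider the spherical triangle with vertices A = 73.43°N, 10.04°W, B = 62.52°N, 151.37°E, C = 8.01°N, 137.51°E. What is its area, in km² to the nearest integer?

641809 km²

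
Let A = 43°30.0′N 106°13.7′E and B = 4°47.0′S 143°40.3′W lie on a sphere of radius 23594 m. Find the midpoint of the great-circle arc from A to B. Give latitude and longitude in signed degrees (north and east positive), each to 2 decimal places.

30.89°, 173.98°

The central angle between A and B is δ = 1.8816 rad.
With f = 0.5, the slerp weights are sin((1−f)δ)/sin δ = 0.8487 and sin(fδ)/sin δ = 0.8487.
Weighted sum of the unit vectors: (0.8487)·(-0.2027,0.6965,0.6884) + (0.8487)·(-0.8028,-0.5903,-0.0834) = (-0.8534, 0.0901, 0.5134).
Converting back: φ = atan2(z, √(x²+y²)) = 30.89°, λ = atan2(y, x) = 173.98°.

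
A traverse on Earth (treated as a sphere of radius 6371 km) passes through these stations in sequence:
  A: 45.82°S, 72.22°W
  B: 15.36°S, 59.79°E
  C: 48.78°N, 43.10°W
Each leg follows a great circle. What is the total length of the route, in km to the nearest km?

23906 km

Leg A→B: central angle 1.8336 rad, distance 11681.9 km.
Leg B→C: central angle 1.9188 rad, distance 12224.5 km.
Total: 11681.9 + 12224.5 ≈ 23906 km.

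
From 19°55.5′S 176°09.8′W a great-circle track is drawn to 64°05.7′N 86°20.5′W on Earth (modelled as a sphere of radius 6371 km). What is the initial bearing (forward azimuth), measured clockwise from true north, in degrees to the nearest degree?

With φ₁ = -0.3478, φ₂ = 1.1187, Δλ = 1.5677 rad, the forward-azimuth formula gives
θ = atan2( sin Δλ cos φ₂ , cos φ₁ sin φ₂ − sin φ₁ cos φ₂ cos Δλ ) = atan2(0.4369, 0.8461) = 27.31°.
So the initial bearing is 27°.

27°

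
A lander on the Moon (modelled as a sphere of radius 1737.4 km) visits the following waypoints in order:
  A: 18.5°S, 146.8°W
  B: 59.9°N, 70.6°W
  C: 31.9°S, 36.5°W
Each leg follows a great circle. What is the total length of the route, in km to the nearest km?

5921 km

Leg A→B: central angle 1.7326 rad, distance 3010.2 km.
Leg B→C: central angle 1.6756 rad, distance 2911.2 km.
Total: 3010.2 + 2911.2 ≈ 5921 km.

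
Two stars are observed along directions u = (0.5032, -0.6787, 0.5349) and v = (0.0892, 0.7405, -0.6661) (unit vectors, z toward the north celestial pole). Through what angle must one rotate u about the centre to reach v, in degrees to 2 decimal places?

144.49°

u·v = -0.8140; |u| = 1.0000, |v| = 1.0000.
cos θ = (u·v)/(|u||v|) = -0.8140, so θ = 144.49°.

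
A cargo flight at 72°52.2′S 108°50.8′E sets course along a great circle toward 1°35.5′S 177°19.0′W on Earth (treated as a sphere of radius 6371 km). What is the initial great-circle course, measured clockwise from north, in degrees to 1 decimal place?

Δλ = 73.837° = 1.2887 rad.
y = sin Δλ · cos φ₂ = (0.9605)(0.9996) = 0.9601
x = cos φ₁ sin φ₂ − sin φ₁ cos φ₂ cos Δλ = (0.2945)(-0.0278) − (-0.9556)(0.9996)(0.2784) = 0.2577
θ = atan2(y, x) = 74.97°, so the bearing is 75.0°.

75.0°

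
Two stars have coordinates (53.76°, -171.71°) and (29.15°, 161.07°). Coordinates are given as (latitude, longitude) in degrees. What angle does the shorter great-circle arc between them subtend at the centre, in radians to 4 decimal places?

With latitudes φ₁ = 53.760°, φ₂ = 29.150° and longitude difference Δλ = -27.220°:
Haversine: a = sin²(Δφ/2) + cos φ₁ cos φ₂ sin²(Δλ/2) = 0.0454 + (0.5912)(0.8733)(0.0554) = 0.07401.
Central angle c = 2·arcsin(√a) = 0.55103 rad.
So the angular separation is 0.5510 rad.

0.5510 rad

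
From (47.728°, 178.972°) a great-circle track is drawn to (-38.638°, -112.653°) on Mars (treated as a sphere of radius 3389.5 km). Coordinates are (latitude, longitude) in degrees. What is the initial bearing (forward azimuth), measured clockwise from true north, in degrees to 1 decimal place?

131.1°

With φ₁ = 0.8330, φ₂ = -0.6744, Δλ = 1.1934 rad, the forward-azimuth formula gives
θ = atan2( sin Δλ cos φ₂ , cos φ₁ sin φ₂ − sin φ₁ cos φ₂ cos Δλ ) = atan2(0.7261, -0.6330) = 131.08°.
So the initial bearing is 131.1°.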